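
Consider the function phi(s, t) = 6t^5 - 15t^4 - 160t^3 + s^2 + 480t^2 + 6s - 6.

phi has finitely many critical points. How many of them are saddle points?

phi separates as a function of s plus a function of t, so ∇phi=0 decouples.
∂phi/∂s = 2(s + 3) = 0 at s ∈ {-3}; ∂phi/∂t = 30t(t - 4)(t - 2)(t + 4) = 0 at t ∈ {-4, 0, 2, 4}.
The Hessian is diagonal: diag(phi_ss, phi_tt). Second derivatives: phi_ss(-3)=2; phi_tt(-4)=-5760, phi_tt(0)=960, phi_tt(2)=-720, phi_tt(4)=1920.
Saddle points occur where the two diagonal entries have opposite signs: (-3, -4), (-3, 2). Count: 2.

2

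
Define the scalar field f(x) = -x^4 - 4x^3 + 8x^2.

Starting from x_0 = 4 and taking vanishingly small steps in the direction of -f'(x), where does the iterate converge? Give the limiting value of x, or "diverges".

f'(x) = -4x(x - 1)(x + 4), so f'(4) = -384.
Gradient descent moves in the -f' direction, i.e. x is increasing.
There is no critical point above x=4, and f' keeps the same sign, so the iterate runs off to +∞.

diverges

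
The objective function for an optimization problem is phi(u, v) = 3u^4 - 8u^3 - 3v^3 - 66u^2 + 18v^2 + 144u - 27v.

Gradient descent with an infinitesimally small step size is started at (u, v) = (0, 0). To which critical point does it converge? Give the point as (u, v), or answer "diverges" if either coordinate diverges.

phi is separable, so gradient descent decouples: u follows -∂phi/∂u, v follows -∂phi/∂v.
∂phi/∂u = 12(u - 4)(u - 1)(u + 3); at u=0 this is 144, so u decreases.
∂phi/∂v = -9(v - 3)(v - 1); at v=0 this is -27, so v increases.
u converges to its nearest critical value -3 (a local min of the u-part); v converges to 1. The iterate converges to (-3, 1).

(-3, 1)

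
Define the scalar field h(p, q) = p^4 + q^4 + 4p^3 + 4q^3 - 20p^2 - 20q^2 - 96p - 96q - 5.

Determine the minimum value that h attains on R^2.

-563

h(p,q) separates as A(p) + B(q) − 5, so its minimum is min A + min B − 5.
A'(p) = 4(p - 3)(p + 2)(p + 4) vanishes at p ∈ {-4, -2, 3}; B'(q) = 4(q - 3)(q + 2)(q + 4) vanishes at q ∈ {-4, -2, 3}.
Local minima of A (where A''>0): A(-4)=64, A(3)=-279. Local minima of B: B(-4)=64, B(3)=-279.
So the global minimum of h is A(3) + B(3) − 5 = -279 − 279 − 5 = -563, attained at (3, 3).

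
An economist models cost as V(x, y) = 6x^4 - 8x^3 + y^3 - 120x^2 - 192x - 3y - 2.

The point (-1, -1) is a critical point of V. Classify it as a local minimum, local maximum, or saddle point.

The mixed partial ∂²V/∂x∂y is 0, so the Hessian at any point is diag(V_xx, V_yy) = diag(24(3x^2 - 2x - 10), 6y).
At (-1, -1): H = diag(-120, -6).
Both eigenvalues are negative, so H is negative definite: a local maximum.

local maximum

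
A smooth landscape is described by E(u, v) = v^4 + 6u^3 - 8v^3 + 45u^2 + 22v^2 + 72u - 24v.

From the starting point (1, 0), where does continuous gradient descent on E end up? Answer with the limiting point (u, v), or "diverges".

E is separable, so gradient descent decouples: u follows -∂E/∂u, v follows -∂E/∂v.
∂E/∂u = 18(u + 1)(u + 4); at u=1 this is 180, so u decreases.
∂E/∂v = 4(v - 3)(v - 2)(v - 1); at v=0 this is -24, so v increases.
u converges to its nearest critical value -1 (a local min of the u-part); v converges to 1. The iterate converges to (-1, 1).

(-1, 1)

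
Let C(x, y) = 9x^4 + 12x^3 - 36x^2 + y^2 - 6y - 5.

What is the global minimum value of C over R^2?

-110

C(x,y) separates as P(x) + Q(y) − 5, so its minimum is min P + min Q − 5.
P'(x) = 36x(x - 1)(x + 2) vanishes at x ∈ {-2, 0, 1}; Q'(y) = 2y - 6 vanishes at y ∈ {3}.
Local minima of P (where P''>0): P(-2)=-96, P(1)=-15. Local minima of Q: Q(3)=-9.
So the global minimum of C is P(-2) + Q(3) − 5 = -96 − 9 − 5 = -110, attained at (-2, 3).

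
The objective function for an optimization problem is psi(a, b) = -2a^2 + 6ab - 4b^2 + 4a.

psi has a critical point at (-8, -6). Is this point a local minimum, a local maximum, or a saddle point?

The Hessian of psi is constant: H = [[-4, 6], [6, -8]].
det(H) = (-4)·(-8) − 6² = -4.
Since det(H) < 0, H is indefinite and the critical point is a saddle point.

saddle point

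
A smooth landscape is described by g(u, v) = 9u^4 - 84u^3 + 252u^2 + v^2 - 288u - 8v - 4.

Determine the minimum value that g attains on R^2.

g(u,v) separates as P(u) + Q(v) − 4, so its minimum is min P + min Q − 4.
P'(u) = 36(u - 4)(u - 2)(u - 1) vanishes at u ∈ {1, 2, 4}; Q'(v) = 2v - 8 vanishes at v ∈ {4}.
Local minima of P (where P''>0): P(1)=-111, P(4)=-192. Local minima of Q: Q(4)=-16.
So the global minimum of g is P(4) + Q(4) − 4 = -192 − 16 − 4 = -212, attained at (4, 4).

-212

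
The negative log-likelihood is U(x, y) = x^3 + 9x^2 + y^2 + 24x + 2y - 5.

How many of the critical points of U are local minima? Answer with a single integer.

U separates as a function of x plus a function of y, so ∇U=0 decouples.
∂U/∂x = 3(x + 2)(x + 4) = 0 at x ∈ {-4, -2}; ∂U/∂y = 2(y + 1) = 0 at y ∈ {-1}.
The Hessian is diagonal: diag(U_xx, U_yy). Second derivatives: U_xx(-4)=-6, U_xx(-2)=6; U_yy(-1)=2.
Local minima occur where both diagonal entries positive: (-2, -1). Count: 1.

1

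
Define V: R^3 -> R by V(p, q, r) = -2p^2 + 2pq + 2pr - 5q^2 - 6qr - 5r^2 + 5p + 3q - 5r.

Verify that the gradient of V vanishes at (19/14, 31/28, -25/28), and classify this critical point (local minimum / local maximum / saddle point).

local maximum

∇V = (-4p + 2q + 2r + 5, 2p - 10q - 6r + 3, 2p - 6q - 10r - 5); substituting (19/14, 31/28, -25/28) gives ∇V = (0, 0, 0), so (19/14, 31/28, -25/28) is indeed a critical point.
The Hessian is constant: H = [[-4, 2, 2], [2, -10, -6], [2, -6, -10]].
Leading principal minors: Δ₁ = -4, Δ₂ = 36, Δ₃ = -224.
The minors alternate sign starting negative (−, +, −), so H is negative definite: a local maximum.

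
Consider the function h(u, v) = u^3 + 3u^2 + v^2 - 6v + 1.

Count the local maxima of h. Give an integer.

0

h separates as a function of u plus a function of v, so ∇h=0 decouples.
∂h/∂u = 3u(u + 2) = 0 at u ∈ {-2, 0}; ∂h/∂v = 2(v - 3) = 0 at v ∈ {3}.
The Hessian is diagonal: diag(h_uu, h_vv). Second derivatives: h_uu(-2)=-6, h_uu(0)=6; h_vv(3)=2.
Local maxima occur where both diagonal entries negative: none. Count: 0.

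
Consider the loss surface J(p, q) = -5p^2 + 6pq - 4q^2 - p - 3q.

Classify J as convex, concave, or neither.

J is quadratic, so its Hessian is the constant matrix H = [[-10, 6], [6, -8]].
det(H) = 44, tr(H) = -18.
det(H) > 0 and tr(H) < 0, so H is negative definite everywhere: concave.

concave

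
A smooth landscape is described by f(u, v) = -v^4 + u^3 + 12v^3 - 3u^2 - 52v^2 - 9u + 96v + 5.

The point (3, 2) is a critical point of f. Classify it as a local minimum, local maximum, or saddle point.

The mixed partial ∂²f/∂u∂v is 0, so the Hessian at any point is diag(f_uu, f_vv) = diag(6(u - 1), 4(-3v^2 + 18v - 26)).
At (3, 2): H = diag(12, -8).
The eigenvalues have opposite signs, so H is indefinite: a saddle point.

saddle point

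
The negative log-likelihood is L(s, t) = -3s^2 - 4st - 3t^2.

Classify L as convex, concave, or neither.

L is quadratic, so its Hessian is the constant matrix H = [[-6, -4], [-4, -6]].
det(H) = 20, tr(H) = -12.
det(H) > 0 and tr(H) < 0, so H is negative definite everywhere: concave.

concave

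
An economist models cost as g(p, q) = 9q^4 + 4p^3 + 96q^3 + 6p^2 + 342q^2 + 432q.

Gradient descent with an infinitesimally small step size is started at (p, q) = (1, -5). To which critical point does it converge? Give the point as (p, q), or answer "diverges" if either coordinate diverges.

g is separable, so gradient descent decouples: p follows -∂g/∂p, q follows -∂g/∂q.
∂g/∂p = 12p(p + 1); at p=1 this is 24, so p decreases.
∂g/∂q = 36(q + 1)(q + 3)(q + 4); at q=-5 this is -288, so q increases.
p converges to its nearest critical value 0 (a local min of the p-part); q converges to -4. The iterate converges to (0, -4).

(0, -4)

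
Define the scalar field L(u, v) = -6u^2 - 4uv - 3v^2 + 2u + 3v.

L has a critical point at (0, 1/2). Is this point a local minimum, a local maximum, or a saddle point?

The Hessian of L is constant: H = [[-12, -4], [-4, -6]].
det(H) = (-12)·(-6) − (-4)² = 56.
det(H) > 0 and tr(H) = -18 < 0, so H is negative definite and the point is a local maximum.

local maximum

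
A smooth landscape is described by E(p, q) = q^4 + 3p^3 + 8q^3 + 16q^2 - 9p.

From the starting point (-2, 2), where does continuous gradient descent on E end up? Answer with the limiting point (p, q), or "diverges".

E is separable, so gradient descent decouples: p follows -∂E/∂p, q follows -∂E/∂q.
∂E/∂p = 9(p - 1)(p + 1); at p=-2 this is 27, so p decreases.
∂E/∂q = 4q(q + 2)(q + 4); at q=2 this is 192, so q decreases.
The p-coordinate has no critical point in that direction and runs off to infinity.

diverges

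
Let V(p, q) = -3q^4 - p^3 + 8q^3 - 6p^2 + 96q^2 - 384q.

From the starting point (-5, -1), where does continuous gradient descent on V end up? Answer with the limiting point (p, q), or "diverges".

(-4, 2)

V is separable, so gradient descent decouples: p follows -∂V/∂p, q follows -∂V/∂q.
∂V/∂p = -3p(p + 4); at p=-5 this is -15, so p increases.
∂V/∂q = -12(q - 4)(q - 2)(q + 4); at q=-1 this is -540, so q increases.
p converges to its nearest critical value -4 (a local min of the p-part); q converges to 2. The iterate converges to (-4, 2).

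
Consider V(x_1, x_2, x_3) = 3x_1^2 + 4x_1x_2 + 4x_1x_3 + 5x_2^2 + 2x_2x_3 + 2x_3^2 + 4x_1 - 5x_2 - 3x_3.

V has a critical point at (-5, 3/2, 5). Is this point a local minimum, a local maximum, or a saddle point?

The Hessian is constant: H = [[6, 4, 4], [4, 10, 2], [4, 2, 4]].
Leading principal minors: Δ₁ = 6, Δ₂ = 44, Δ₃ = 56.
All leading minors are positive, so H is positive definite: a local minimum.

local minimum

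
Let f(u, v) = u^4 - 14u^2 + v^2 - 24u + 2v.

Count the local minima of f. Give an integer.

f separates as a function of u plus a function of v, so ∇f=0 decouples.
∂f/∂u = 4(u - 3)(u + 1)(u + 2) = 0 at u ∈ {-2, -1, 3}; ∂f/∂v = 2(v + 1) = 0 at v ∈ {-1}.
The Hessian is diagonal: diag(f_uu, f_vv). Second derivatives: f_uu(-2)=20, f_uu(-1)=-16, f_uu(3)=80; f_vv(-1)=2.
Local minima occur where both diagonal entries positive: (-2, -1), (3, -1). Count: 2.

2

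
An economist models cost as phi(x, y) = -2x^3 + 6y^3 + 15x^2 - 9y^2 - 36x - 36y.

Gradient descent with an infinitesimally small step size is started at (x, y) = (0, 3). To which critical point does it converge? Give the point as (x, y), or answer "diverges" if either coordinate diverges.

(2, 2)

phi is separable, so gradient descent decouples: x follows -∂phi/∂x, y follows -∂phi/∂y.
∂phi/∂x = -6(x - 3)(x - 2); at x=0 this is -36, so x increases.
∂phi/∂y = 18(y - 2)(y + 1); at y=3 this is 72, so y decreases.
x converges to its nearest critical value 2 (a local min of the x-part); y converges to 2. The iterate converges to (2, 2).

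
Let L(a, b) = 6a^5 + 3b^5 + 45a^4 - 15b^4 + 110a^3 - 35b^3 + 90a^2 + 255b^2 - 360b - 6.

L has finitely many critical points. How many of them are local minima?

4

L separates as a function of a plus a function of b, so ∇L=0 decouples.
∂L/∂a = 30a(a + 1)(a + 2)(a + 3) = 0 at a ∈ {-3, -2, -1, 0}; ∂L/∂b = 15(b - 4)(b - 2)(b - 1)(b + 3) = 0 at b ∈ {-3, 1, 2, 4}.
The Hessian is diagonal: diag(L_aa, L_bb). Second derivatives: L_aa(-3)=-180, L_aa(-2)=60, L_aa(-1)=-60, L_aa(0)=180; L_bb(-3)=-2100, L_bb(1)=180, L_bb(2)=-150, L_bb(4)=630.
Local minima occur where both diagonal entries positive: (-2, 1), (-2, 4), (0, 1), (0, 4). Count: 4.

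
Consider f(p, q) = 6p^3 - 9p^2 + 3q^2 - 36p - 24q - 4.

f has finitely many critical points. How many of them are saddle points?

f separates as a function of p plus a function of q, so ∇f=0 decouples.
∂f/∂p = 18(p - 2)(p + 1) = 0 at p ∈ {-1, 2}; ∂f/∂q = 6(q - 4) = 0 at q ∈ {4}.
The Hessian is diagonal: diag(f_pp, f_qq). Second derivatives: f_pp(-1)=-54, f_pp(2)=54; f_qq(4)=6.
Saddle points occur where the two diagonal entries have opposite signs: (-1, 4). Count: 1.

1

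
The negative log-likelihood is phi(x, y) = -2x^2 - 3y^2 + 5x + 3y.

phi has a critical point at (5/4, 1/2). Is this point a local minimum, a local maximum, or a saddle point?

The Hessian of phi is constant: H = [[-4, 0], [0, -6]].
det(H) = (-4)·(-6) − 0² = 24.
det(H) > 0 and tr(H) = -10 < 0, so H is negative definite and the point is a local maximum.

local maximum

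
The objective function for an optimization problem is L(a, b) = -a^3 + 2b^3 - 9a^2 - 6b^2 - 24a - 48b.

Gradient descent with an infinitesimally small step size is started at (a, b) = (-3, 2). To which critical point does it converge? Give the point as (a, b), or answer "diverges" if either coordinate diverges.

(-4, 4)

L is separable, so gradient descent decouples: a follows -∂L/∂a, b follows -∂L/∂b.
∂L/∂a = -3(a + 2)(a + 4); at a=-3 this is 3, so a decreases.
∂L/∂b = 6(b - 4)(b + 2); at b=2 this is -48, so b increases.
a converges to its nearest critical value -4 (a local min of the a-part); b converges to 4. The iterate converges to (-4, 4).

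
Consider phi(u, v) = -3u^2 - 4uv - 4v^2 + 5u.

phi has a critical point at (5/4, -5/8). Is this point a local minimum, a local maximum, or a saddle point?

local maximum

The Hessian of phi is constant: H = [[-6, -4], [-4, -8]].
det(H) = (-6)·(-8) − (-4)² = 32.
det(H) > 0 and tr(H) = -14 < 0, so H is negative definite and the point is a local maximum.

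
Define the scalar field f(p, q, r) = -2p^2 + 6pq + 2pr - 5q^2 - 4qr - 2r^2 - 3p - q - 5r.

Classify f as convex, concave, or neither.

f is quadratic, so its Hessian is the constant matrix H = [[-4, 6, 2], [6, -10, -4], [2, -4, -4]].
Leading principal minors: -4, 4, -8.
Signs alternate −, +, − ⇒ H ≺ 0 ⇒ concave.

concave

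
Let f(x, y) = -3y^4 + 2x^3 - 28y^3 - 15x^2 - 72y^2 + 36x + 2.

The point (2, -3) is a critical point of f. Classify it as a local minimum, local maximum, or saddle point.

The mixed partial ∂²f/∂x∂y is 0, so the Hessian at any point is diag(f_xx, f_yy) = diag(6(2x - 5), -12(3y^2 + 14y + 12)).
At (2, -3): H = diag(-6, 36).
The eigenvalues have opposite signs, so H is indefinite: a saddle point.

saddle point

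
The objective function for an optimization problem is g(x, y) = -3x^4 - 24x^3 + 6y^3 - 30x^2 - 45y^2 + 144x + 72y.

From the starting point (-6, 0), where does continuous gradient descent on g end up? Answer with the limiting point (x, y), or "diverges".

diverges

g is separable, so gradient descent decouples: x follows -∂g/∂x, y follows -∂g/∂y.
∂g/∂x = -12(x - 1)(x + 3)(x + 4); at x=-6 this is 504, so x decreases.
∂g/∂y = 18(y - 4)(y - 1); at y=0 this is 72, so y decreases.
The x-coordinate has no critical point in that direction and runs off to infinity.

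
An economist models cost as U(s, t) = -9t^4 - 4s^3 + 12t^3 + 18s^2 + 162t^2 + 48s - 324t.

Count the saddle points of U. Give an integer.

U separates as a function of s plus a function of t, so ∇U=0 decouples.
∂U/∂s = -12(s - 4)(s + 1) = 0 at s ∈ {-1, 4}; ∂U/∂t = -36(t - 3)(t - 1)(t + 3) = 0 at t ∈ {-3, 1, 3}.
The Hessian is diagonal: diag(U_ss, U_tt). Second derivatives: U_ss(-1)=60, U_ss(4)=-60; U_tt(-3)=-864, U_tt(1)=288, U_tt(3)=-432.
Saddle points occur where the two diagonal entries have opposite signs: (-1, -3), (-1, 3), (4, 1). Count: 3.

3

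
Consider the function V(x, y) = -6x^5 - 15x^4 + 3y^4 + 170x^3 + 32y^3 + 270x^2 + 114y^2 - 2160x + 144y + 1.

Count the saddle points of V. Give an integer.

V separates as a function of x plus a function of y, so ∇V=0 decouples.
∂V/∂x = -30(x - 3)(x - 2)(x + 3)(x + 4) = 0 at x ∈ {-4, -3, 2, 3}; ∂V/∂y = 12(y + 1)(y + 3)(y + 4) = 0 at y ∈ {-4, -3, -1}.
The Hessian is diagonal: diag(V_xx, V_yy). Second derivatives: V_xx(-4)=1260, V_xx(-3)=-900, V_xx(2)=900, V_xx(3)=-1260; V_yy(-4)=36, V_yy(-3)=-24, V_yy(-1)=72.
Saddle points occur where the two diagonal entries have opposite signs: (-4, -3), (-3, -4), (-3, -1), (2, -3), (3, -4), (3, -1). Count: 6.

6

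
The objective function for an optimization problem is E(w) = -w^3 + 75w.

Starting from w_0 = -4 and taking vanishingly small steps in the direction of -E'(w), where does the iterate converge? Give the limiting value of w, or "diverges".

E'(w) = -3(w - 5)(w + 5), so E'(-4) = 27.
Gradient descent moves in the -E' direction, i.e. w is decreasing.
The nearest critical point in that direction is w = -5, where E'' = 30 > 0 (a local minimum). The iterate converges there.

-5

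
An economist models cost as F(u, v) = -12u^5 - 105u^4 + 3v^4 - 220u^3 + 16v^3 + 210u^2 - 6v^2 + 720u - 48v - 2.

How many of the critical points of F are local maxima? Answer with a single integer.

2

F separates as a function of u plus a function of v, so ∇F=0 decouples.
∂F/∂u = -60(u - 1)(u + 1)(u + 3)(u + 4) = 0 at u ∈ {-4, -3, -1, 1}; ∂F/∂v = 12(v - 1)(v + 1)(v + 4) = 0 at v ∈ {-4, -1, 1}.
The Hessian is diagonal: diag(F_uu, F_vv). Second derivatives: F_uu(-4)=900, F_uu(-3)=-480, F_uu(-1)=720, F_uu(1)=-2400; F_vv(-4)=180, F_vv(-1)=-72, F_vv(1)=120.
Local maxima occur where both diagonal entries negative: (-3, -1), (1, -1). Count: 2.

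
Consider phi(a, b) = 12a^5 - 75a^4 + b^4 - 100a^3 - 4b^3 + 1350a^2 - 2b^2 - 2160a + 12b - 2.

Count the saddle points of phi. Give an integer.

phi separates as a function of a plus a function of b, so ∇phi=0 decouples.
∂phi/∂a = 60(a - 4)(a - 3)(a - 1)(a + 3) = 0 at a ∈ {-3, 1, 3, 4}; ∂phi/∂b = 4(b - 3)(b - 1)(b + 1) = 0 at b ∈ {-1, 1, 3}.
The Hessian is diagonal: diag(phi_aa, phi_bb). Second derivatives: phi_aa(-3)=-10080, phi_aa(1)=1440, phi_aa(3)=-720, phi_aa(4)=1260; phi_bb(-1)=32, phi_bb(1)=-16, phi_bb(3)=32.
Saddle points occur where the two diagonal entries have opposite signs: (-3, -1), (-3, 3), (1, 1), (3, -1), (3, 3), (4, 1). Count: 6.

6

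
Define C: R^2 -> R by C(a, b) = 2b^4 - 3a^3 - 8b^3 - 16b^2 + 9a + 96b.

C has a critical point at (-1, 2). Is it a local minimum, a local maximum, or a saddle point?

The mixed partial ∂²C/∂a∂b is 0, so the Hessian at any point is diag(C_aa, C_bb) = diag(-18a, 8(3b^2 - 6b - 4)).
At (-1, 2): H = diag(18, -32).
The eigenvalues have opposite signs, so H is indefinite: a saddle point.

saddle point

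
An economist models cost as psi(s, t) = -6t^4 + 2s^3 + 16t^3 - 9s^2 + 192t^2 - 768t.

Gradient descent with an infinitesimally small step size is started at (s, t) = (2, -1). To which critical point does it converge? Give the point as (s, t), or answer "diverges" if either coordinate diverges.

(3, 2)

psi is separable, so gradient descent decouples: s follows -∂psi/∂s, t follows -∂psi/∂t.
∂psi/∂s = 6s(s - 3); at s=2 this is -12, so s increases.
∂psi/∂t = -24(t - 4)(t - 2)(t + 4); at t=-1 this is -1080, so t increases.
s converges to its nearest critical value 3 (a local min of the s-part); t converges to 2. The iterate converges to (3, 2).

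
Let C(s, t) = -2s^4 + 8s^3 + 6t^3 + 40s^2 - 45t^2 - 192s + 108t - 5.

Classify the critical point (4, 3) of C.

saddle point

The mixed partial ∂²C/∂s∂t is 0, so the Hessian at any point is diag(C_ss, C_tt) = diag(8(-3s^2 + 6s + 10), 18(2t - 5)).
At (4, 3): H = diag(-112, 18).
The eigenvalues have opposite signs, so H is indefinite: a saddle point.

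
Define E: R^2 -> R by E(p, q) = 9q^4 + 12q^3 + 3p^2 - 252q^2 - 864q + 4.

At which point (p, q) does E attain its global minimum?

(0, 4)

E(p,q) separates as A(p) + B(q) + 4, so its minimum is min A + min B + 4.
A'(p) = 6p vanishes at p ∈ {0}; B'(q) = 36(q - 4)(q + 2)(q + 3) vanishes at q ∈ {-3, -2, 4}.
Local minima of A (where A''>0): A(0)=0. Local minima of B: B(-3)=729, B(4)=-4416.
So the global minimum of E is A(0) + B(4) + 4 = 0 − 4416 + 4 = -4412, attained at (0, 4).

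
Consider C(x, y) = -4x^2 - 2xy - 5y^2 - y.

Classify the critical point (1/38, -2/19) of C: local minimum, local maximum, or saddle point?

local maximum

The Hessian of C is constant: H = [[-8, -2], [-2, -10]].
det(H) = (-8)·(-10) − (-2)² = 76.
det(H) > 0 and tr(H) = -18 < 0, so H is negative definite and the point is a local maximum.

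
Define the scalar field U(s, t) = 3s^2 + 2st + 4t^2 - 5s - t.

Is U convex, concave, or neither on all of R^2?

U is quadratic, so its Hessian is the constant matrix H = [[6, 2], [2, 8]].
det(H) = 44, tr(H) = 14.
det(H) > 0 and tr(H) > 0, so H is positive definite everywhere: convex.

convex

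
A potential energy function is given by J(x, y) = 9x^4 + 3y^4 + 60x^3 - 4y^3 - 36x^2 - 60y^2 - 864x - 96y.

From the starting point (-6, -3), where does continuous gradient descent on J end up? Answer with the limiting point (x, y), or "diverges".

(-4, -2)

J is separable, so gradient descent decouples: x follows -∂J/∂x, y follows -∂J/∂y.
∂J/∂x = 36(x - 2)(x + 3)(x + 4); at x=-6 this is -1728, so x increases.
∂J/∂y = 12(y - 4)(y + 1)(y + 2); at y=-3 this is -168, so y increases.
x converges to its nearest critical value -4 (a local min of the x-part); y converges to -2. The iterate converges to (-4, -2).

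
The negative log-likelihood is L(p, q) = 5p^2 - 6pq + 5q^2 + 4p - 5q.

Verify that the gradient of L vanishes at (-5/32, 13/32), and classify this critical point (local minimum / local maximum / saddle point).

local minimum

∇L = (10p - 6q + 4, -6p + 10q - 5); substituting (-5/32, 13/32) gives ∇L = (0, 0), so (-5/32, 13/32) is indeed a critical point.
The Hessian of L is constant: H = [[10, -6], [-6, 10]].
det(H) = 10·10 − (-6)² = 64.
det(H) > 0 and tr(H) = 20 > 0, so H is positive definite and the point is a local minimum.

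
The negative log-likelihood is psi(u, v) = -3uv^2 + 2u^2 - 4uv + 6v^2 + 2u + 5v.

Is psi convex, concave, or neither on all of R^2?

The term -3uv^2 is cubic, so the Hessian is not constant.
∂²psi/∂v² = -6u + 12, which takes both signs as u varies (negative for sufficiently large u). A diagonal entry of the Hessian changing sign means the Hessian is neither positive- nor negative-semidefinite on all of R^2.

neither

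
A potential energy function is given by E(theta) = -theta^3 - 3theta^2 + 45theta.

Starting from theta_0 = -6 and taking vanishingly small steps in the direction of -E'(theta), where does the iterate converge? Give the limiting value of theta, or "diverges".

E'(theta) = -3(theta - 3)(theta + 5), so E'(-6) = -27.
Gradient descent moves in the -E' direction, i.e. theta is increasing.
The nearest critical point in that direction is theta = -5, where E'' = 24 > 0 (a local minimum). The iterate converges there.

-5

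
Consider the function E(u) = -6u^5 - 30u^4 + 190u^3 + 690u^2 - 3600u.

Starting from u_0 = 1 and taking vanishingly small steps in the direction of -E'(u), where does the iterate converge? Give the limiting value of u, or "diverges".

E'(u) = -30(u - 3)(u - 2)(u + 4)(u + 5), so E'(1) = -1800.
Gradient descent moves in the -E' direction, i.e. u is increasing.
The nearest critical point in that direction is u = 2, where E'' = 1260 > 0 (a local minimum). The iterate converges there.

2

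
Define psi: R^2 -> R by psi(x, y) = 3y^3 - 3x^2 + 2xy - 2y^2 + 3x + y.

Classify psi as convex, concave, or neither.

neither

The term 3y^3 is cubic, so the Hessian is not constant.
∂²psi/∂y² = 18y - 4, which takes both signs as y varies (negative for sufficiently negative y). A diagonal entry of the Hessian changing sign means the Hessian is neither positive- nor negative-semidefinite on all of R^2.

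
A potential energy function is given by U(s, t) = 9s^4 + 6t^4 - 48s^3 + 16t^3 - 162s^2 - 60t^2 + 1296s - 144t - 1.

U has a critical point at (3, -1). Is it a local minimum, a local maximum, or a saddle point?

local maximum

The mixed partial ∂²U/∂s∂t is 0, so the Hessian at any point is diag(U_ss, U_tt) = diag(36(3s^2 - 8s - 9), 24(3t^2 + 4t - 5)).
At (3, -1): H = diag(-216, -144).
Both eigenvalues are negative, so H is negative definite: a local maximum.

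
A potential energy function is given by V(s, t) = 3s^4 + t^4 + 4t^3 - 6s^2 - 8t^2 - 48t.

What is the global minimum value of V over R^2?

V(s,t) separates as P(s) + Q(t), so its minimum is min P + min Q.
P'(s) = 12s(s - 1)(s + 1) vanishes at s ∈ {-1, 0, 1}; Q'(t) = 4(t - 2)(t + 2)(t + 3) vanishes at t ∈ {-3, -2, 2}.
Local minima of P (where P''>0): P(-1)=-3, P(1)=-3. Local minima of Q: Q(-3)=45, Q(2)=-80.
So the global minimum of V is P(-1) + Q(2) = -3 − 80 = -83, attained at (-1, 2).

-83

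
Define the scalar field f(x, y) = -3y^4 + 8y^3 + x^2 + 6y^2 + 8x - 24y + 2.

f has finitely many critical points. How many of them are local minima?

1

f separates as a function of x plus a function of y, so ∇f=0 decouples.
∂f/∂x = 2(x + 4) = 0 at x ∈ {-4}; ∂f/∂y = -12(y - 2)(y - 1)(y + 1) = 0 at y ∈ {-1, 1, 2}.
The Hessian is diagonal: diag(f_xx, f_yy). Second derivatives: f_xx(-4)=2; f_yy(-1)=-72, f_yy(1)=24, f_yy(2)=-36.
Local minima occur where both diagonal entries positive: (-4, 1). Count: 1.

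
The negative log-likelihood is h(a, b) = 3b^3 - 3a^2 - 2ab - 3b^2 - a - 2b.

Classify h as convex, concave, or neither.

neither

The term 3b^3 is cubic, so the Hessian is not constant.
∂²h/∂b² = 18b - 6, which takes both signs as b varies (negative for sufficiently negative b). A diagonal entry of the Hessian changing sign means the Hessian is neither positive- nor negative-semidefinite on all of R^2.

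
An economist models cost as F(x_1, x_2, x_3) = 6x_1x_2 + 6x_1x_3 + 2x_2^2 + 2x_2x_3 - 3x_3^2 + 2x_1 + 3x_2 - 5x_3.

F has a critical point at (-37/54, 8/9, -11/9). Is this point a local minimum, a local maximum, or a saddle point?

saddle point

The Hessian is constant: H = [[0, 6, 6], [6, 4, 2], [6, 2, -6]].
Leading principal minors: Δ₁ = 0, Δ₂ = -36, Δ₃ = 216.
The minors fit neither the all-positive nor the alternating-sign pattern, so H is indefinite: a saddle point.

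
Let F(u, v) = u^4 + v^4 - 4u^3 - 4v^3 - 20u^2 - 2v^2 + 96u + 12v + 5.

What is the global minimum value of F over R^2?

F(u,v) separates as P(u) + Q(v) + 5, so its minimum is min P + min Q + 5.
P'(u) = 4(u - 4)(u - 2)(u + 3) vanishes at u ∈ {-3, 2, 4}; Q'(v) = 4(v - 3)(v - 1)(v + 1) vanishes at v ∈ {-1, 1, 3}.
Local minima of P (where P''>0): P(-3)=-279, P(4)=64. Local minima of Q: Q(-1)=-9, Q(3)=-9.
So the global minimum of F is P(-3) + Q(-1) + 5 = -279 − 9 + 5 = -283, attained at (-3, -1).

-283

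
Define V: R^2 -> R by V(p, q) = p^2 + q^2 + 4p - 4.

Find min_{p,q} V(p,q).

V(p,q) separates as A(p) + B(q) − 4, so its minimum is min A + min B − 4.
A'(p) = 2p + 4 vanishes at p ∈ {-2}; B'(q) = 2q vanishes at q ∈ {0}.
Local minima of A (where A''>0): A(-2)=-4. Local minima of B: B(0)=0.
So the global minimum of V is A(-2) + B(0) − 4 = -4 + 0 − 4 = -8, attained at (-2, 0).

-8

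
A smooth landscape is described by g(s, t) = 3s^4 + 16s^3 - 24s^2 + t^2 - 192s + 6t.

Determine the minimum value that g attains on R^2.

-313

g(s,t) separates as P(s) + Q(t), so its minimum is min P + min Q.
P'(s) = 12(s - 2)(s + 2)(s + 4) vanishes at s ∈ {-4, -2, 2}; Q'(t) = 2(t + 3) vanishes at t ∈ {-3}.
Local minima of P (where P''>0): P(-4)=128, P(2)=-304. Local minima of Q: Q(-3)=-9.
So the global minimum of g is P(2) + Q(-3) = -304 − 9 = -313, attained at (2, -3).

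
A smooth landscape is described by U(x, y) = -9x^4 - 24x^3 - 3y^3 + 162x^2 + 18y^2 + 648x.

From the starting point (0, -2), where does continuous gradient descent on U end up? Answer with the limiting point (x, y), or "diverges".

(-2, 0)

U is separable, so gradient descent decouples: x follows -∂U/∂x, y follows -∂U/∂y.
∂U/∂x = -36(x - 3)(x + 2)(x + 3); at x=0 this is 648, so x decreases.
∂U/∂y = -9y(y - 4); at y=-2 this is -108, so y increases.
x converges to its nearest critical value -2 (a local min of the x-part); y converges to 0. The iterate converges to (-2, 0).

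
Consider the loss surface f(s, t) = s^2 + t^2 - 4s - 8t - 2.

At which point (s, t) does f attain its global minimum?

(2, 4)

f(s,t) separates as P(s) + Q(t) − 2, so its minimum is min P + min Q − 2.
P'(s) = 2s - 4 vanishes at s ∈ {2}; Q'(t) = 2(t - 4) vanishes at t ∈ {4}.
Local minima of P (where P''>0): P(2)=-4. Local minima of Q: Q(4)=-16.
So the global minimum of f is P(2) + Q(4) − 2 = -4 − 16 − 2 = -22, attained at (2, 4).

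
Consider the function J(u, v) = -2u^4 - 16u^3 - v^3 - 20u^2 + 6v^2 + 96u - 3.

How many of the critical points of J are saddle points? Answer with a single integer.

J separates as a function of u plus a function of v, so ∇J=0 decouples.
∂J/∂u = -8(u - 1)(u + 3)(u + 4) = 0 at u ∈ {-4, -3, 1}; ∂J/∂v = -3v(v - 4) = 0 at v ∈ {0, 4}.
The Hessian is diagonal: diag(J_uu, J_vv). Second derivatives: J_uu(-4)=-40, J_uu(-3)=32, J_uu(1)=-160; J_vv(0)=12, J_vv(4)=-12.
Saddle points occur where the two diagonal entries have opposite signs: (-4, 0), (-3, 4), (1, 0). Count: 3.

3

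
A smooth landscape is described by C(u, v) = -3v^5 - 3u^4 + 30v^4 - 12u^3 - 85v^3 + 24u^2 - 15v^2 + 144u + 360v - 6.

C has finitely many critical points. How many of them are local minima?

2

C separates as a function of u plus a function of v, so ∇C=0 decouples.
∂C/∂u = -12(u - 2)(u + 2)(u + 3) = 0 at u ∈ {-3, -2, 2}; ∂C/∂v = -15(v - 4)(v - 3)(v - 2)(v + 1) = 0 at v ∈ {-1, 2, 3, 4}.
The Hessian is diagonal: diag(C_uu, C_vv). Second derivatives: C_uu(-3)=-60, C_uu(-2)=48, C_uu(2)=-240; C_vv(-1)=900, C_vv(2)=-90, C_vv(3)=60, C_vv(4)=-150.
Local minima occur where both diagonal entries positive: (-2, -1), (-2, 3). Count: 2.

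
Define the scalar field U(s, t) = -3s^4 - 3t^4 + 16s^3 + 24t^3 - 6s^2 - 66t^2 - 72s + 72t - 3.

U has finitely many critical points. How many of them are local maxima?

U separates as a function of s plus a function of t, so ∇U=0 decouples.
∂U/∂s = -12(s - 3)(s - 2)(s + 1) = 0 at s ∈ {-1, 2, 3}; ∂U/∂t = -12(t - 3)(t - 2)(t - 1) = 0 at t ∈ {1, 2, 3}.
The Hessian is diagonal: diag(U_ss, U_tt). Second derivatives: U_ss(-1)=-144, U_ss(2)=36, U_ss(3)=-48; U_tt(1)=-24, U_tt(2)=12, U_tt(3)=-24.
Local maxima occur where both diagonal entries negative: (-1, 1), (-1, 3), (3, 1), (3, 3). Count: 4.

4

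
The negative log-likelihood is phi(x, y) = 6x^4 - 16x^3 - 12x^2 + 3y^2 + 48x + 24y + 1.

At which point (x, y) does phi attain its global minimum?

(-1, -4)

phi(x,y) separates as P(x) + Q(y) + 1, so its minimum is min P + min Q + 1.
P'(x) = 24(x - 2)(x - 1)(x + 1) vanishes at x ∈ {-1, 1, 2}; Q'(y) = 6y + 24 vanishes at y ∈ {-4}.
Local minima of P (where P''>0): P(-1)=-38, P(2)=16. Local minima of Q: Q(-4)=-48.
So the global minimum of phi is P(-1) + Q(-4) + 1 = -38 − 48 + 1 = -85, attained at (-1, -4).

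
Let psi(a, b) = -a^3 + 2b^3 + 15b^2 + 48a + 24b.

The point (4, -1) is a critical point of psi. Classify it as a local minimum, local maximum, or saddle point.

saddle point

The mixed partial ∂²psi/∂a∂b is 0, so the Hessian at any point is diag(psi_aa, psi_bb) = diag(-6a, 6(2b + 5)).
At (4, -1): H = diag(-24, 18).
The eigenvalues have opposite signs, so H is indefinite: a saddle point.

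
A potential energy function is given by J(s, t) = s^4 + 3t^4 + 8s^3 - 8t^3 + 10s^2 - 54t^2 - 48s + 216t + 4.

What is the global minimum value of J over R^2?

-700

J(s,t) separates as P(s) + Q(t) + 4, so its minimum is min P + min Q + 4.
P'(s) = 4(s - 1)(s + 3)(s + 4) vanishes at s ∈ {-4, -3, 1}; Q'(t) = 12(t - 3)(t - 2)(t + 3) vanishes at t ∈ {-3, 2, 3}.
Local minima of P (where P''>0): P(-4)=96, P(1)=-29. Local minima of Q: Q(-3)=-675, Q(3)=189.
So the global minimum of J is P(1) + Q(-3) + 4 = -29 − 675 + 4 = -700, attained at (1, -3).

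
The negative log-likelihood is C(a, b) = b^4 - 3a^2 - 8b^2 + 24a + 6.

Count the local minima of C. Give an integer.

0

C separates as a function of a plus a function of b, so ∇C=0 decouples.
∂C/∂a = -6(a - 4) = 0 at a ∈ {4}; ∂C/∂b = 4b(b - 2)(b + 2) = 0 at b ∈ {-2, 0, 2}.
The Hessian is diagonal: diag(C_aa, C_bb). Second derivatives: C_aa(4)=-6; C_bb(-2)=32, C_bb(0)=-16, C_bb(2)=32.
Local minima occur where both diagonal entries positive: none. Count: 0.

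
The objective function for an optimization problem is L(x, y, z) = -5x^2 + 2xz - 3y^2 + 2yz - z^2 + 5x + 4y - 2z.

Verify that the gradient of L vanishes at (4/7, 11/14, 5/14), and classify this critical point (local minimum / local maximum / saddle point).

local maximum

∇L = (-10x + 2z + 5, -6y + 2z + 4, 2x + 2y - 2z - 2); substituting (4/7, 11/14, 5/14) gives ∇L = (0, 0, 0), so (4/7, 11/14, 5/14) is indeed a critical point.
The Hessian is constant: H = [[-10, 0, 2], [0, -6, 2], [2, 2, -2]].
Leading principal minors: Δ₁ = -10, Δ₂ = 60, Δ₃ = -56.
The minors alternate sign starting negative (−, +, −), so H is negative definite: a local maximum.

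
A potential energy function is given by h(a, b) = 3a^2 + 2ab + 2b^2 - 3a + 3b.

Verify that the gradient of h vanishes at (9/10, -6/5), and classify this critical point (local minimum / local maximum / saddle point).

∇h = (6a + 2b - 3, 2a + 4b + 3); substituting (9/10, -6/5) gives ∇h = (0, 0), so (9/10, -6/5) is indeed a critical point.
The Hessian of h is constant: H = [[6, 2], [2, 4]].
det(H) = 6·4 − 2² = 20.
det(H) > 0 and tr(H) = 10 > 0, so H is positive definite and the point is a local minimum.

local minimum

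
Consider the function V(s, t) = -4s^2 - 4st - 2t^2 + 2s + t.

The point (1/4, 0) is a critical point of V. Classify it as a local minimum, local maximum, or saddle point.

The Hessian of V is constant: H = [[-8, -4], [-4, -4]].
det(H) = (-8)·(-4) − (-4)² = 16.
det(H) > 0 and tr(H) = -12 < 0, so H is negative definite and the point is a local maximum.

local maximum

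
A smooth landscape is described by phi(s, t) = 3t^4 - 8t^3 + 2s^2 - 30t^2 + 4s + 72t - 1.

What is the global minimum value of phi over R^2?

-155

phi(s,t) separates as P(s) + Q(t) − 1, so its minimum is min P + min Q − 1.
P'(s) = 4s + 4 vanishes at s ∈ {-1}; Q'(t) = 12(t - 3)(t - 1)(t + 2) vanishes at t ∈ {-2, 1, 3}.
Local minima of P (where P''>0): P(-1)=-2. Local minima of Q: Q(-2)=-152, Q(3)=-27.
So the global minimum of phi is P(-1) + Q(-2) − 1 = -2 − 152 − 1 = -155, attained at (-1, -2).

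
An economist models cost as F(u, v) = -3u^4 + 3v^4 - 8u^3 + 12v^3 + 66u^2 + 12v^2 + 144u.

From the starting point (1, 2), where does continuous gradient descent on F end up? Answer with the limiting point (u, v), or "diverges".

F is separable, so gradient descent decouples: u follows -∂F/∂u, v follows -∂F/∂v.
∂F/∂u = -12(u - 3)(u + 1)(u + 4); at u=1 this is 240, so u decreases.
∂F/∂v = 12v(v + 1)(v + 2); at v=2 this is 288, so v decreases.
u converges to its nearest critical value -1 (a local min of the u-part); v converges to 0. The iterate converges to (-1, 0).

(-1, 0)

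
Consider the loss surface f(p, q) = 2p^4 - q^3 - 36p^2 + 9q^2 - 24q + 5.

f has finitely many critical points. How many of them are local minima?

2

f separates as a function of p plus a function of q, so ∇f=0 decouples.
∂f/∂p = 8p(p - 3)(p + 3) = 0 at p ∈ {-3, 0, 3}; ∂f/∂q = -3(q - 4)(q - 2) = 0 at q ∈ {2, 4}.
The Hessian is diagonal: diag(f_pp, f_qq). Second derivatives: f_pp(-3)=144, f_pp(0)=-72, f_pp(3)=144; f_qq(2)=6, f_qq(4)=-6.
Local minima occur where both diagonal entries positive: (-3, 2), (3, 2). Count: 2.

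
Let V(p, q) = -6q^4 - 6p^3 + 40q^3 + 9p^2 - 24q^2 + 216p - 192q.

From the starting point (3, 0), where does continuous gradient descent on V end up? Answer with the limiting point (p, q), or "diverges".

(-3, 2)

V is separable, so gradient descent decouples: p follows -∂V/∂p, q follows -∂V/∂q.
∂V/∂p = -18(p - 4)(p + 3); at p=3 this is 108, so p decreases.
∂V/∂q = -24(q - 4)(q - 2)(q + 1); at q=0 this is -192, so q increases.
p converges to its nearest critical value -3 (a local min of the p-part); q converges to 2. The iterate converges to (-3, 2).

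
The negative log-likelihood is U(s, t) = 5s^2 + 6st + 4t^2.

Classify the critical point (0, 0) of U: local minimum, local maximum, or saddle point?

local minimum

The Hessian of U is constant: H = [[10, 6], [6, 8]].
det(H) = 10·8 − 6² = 44.
det(H) > 0 and tr(H) = 18 > 0, so H is positive definite and the point is a local minimum.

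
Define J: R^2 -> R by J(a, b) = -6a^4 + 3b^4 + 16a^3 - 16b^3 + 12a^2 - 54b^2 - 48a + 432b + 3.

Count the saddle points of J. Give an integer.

5

J separates as a function of a plus a function of b, so ∇J=0 decouples.
∂J/∂a = -24(a - 2)(a - 1)(a + 1) = 0 at a ∈ {-1, 1, 2}; ∂J/∂b = 12(b - 4)(b - 3)(b + 3) = 0 at b ∈ {-3, 3, 4}.
The Hessian is diagonal: diag(J_aa, J_bb). Second derivatives: J_aa(-1)=-144, J_aa(1)=48, J_aa(2)=-72; J_bb(-3)=504, J_bb(3)=-72, J_bb(4)=84.
Saddle points occur where the two diagonal entries have opposite signs: (-1, -3), (-1, 4), (1, 3), (2, -3), (2, 4). Count: 5.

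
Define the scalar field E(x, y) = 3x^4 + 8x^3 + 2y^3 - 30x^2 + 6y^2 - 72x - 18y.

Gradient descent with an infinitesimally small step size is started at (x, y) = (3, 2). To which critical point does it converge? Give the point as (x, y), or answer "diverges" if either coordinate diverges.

E is separable, so gradient descent decouples: x follows -∂E/∂x, y follows -∂E/∂y.
∂E/∂x = 12(x - 2)(x + 1)(x + 3); at x=3 this is 288, so x decreases.
∂E/∂y = 6(y - 1)(y + 3); at y=2 this is 30, so y decreases.
x converges to its nearest critical value 2 (a local min of the x-part); y converges to 1. The iterate converges to (2, 1).

(2, 1)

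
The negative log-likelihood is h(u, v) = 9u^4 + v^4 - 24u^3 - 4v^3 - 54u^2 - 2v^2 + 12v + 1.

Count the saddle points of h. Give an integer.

4

h separates as a function of u plus a function of v, so ∇h=0 decouples.
∂h/∂u = 36u(u - 3)(u + 1) = 0 at u ∈ {-1, 0, 3}; ∂h/∂v = 4(v - 3)(v - 1)(v + 1) = 0 at v ∈ {-1, 1, 3}.
The Hessian is diagonal: diag(h_uu, h_vv). Second derivatives: h_uu(-1)=144, h_uu(0)=-108, h_uu(3)=432; h_vv(-1)=32, h_vv(1)=-16, h_vv(3)=32.
Saddle points occur where the two diagonal entries have opposite signs: (-1, 1), (0, -1), (0, 3), (3, 1). Count: 4.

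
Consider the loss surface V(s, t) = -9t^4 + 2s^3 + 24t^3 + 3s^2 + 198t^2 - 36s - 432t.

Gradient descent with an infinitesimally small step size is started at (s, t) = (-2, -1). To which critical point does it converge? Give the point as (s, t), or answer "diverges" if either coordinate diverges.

(2, 1)

V is separable, so gradient descent decouples: s follows -∂V/∂s, t follows -∂V/∂t.
∂V/∂s = 6(s - 2)(s + 3); at s=-2 this is -24, so s increases.
∂V/∂t = -36(t - 4)(t - 1)(t + 3); at t=-1 this is -720, so t increases.
s converges to its nearest critical value 2 (a local min of the s-part); t converges to 1. The iterate converges to (2, 1).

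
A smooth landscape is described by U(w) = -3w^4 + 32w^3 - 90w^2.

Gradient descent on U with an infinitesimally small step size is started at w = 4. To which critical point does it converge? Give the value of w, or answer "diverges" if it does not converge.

3

U'(w) = -12w(w - 5)(w - 3), so U'(4) = 48.
Gradient descent moves in the -U' direction, i.e. w is decreasing.
The nearest critical point in that direction is w = 3, where U'' = 72 > 0 (a local minimum). The iterate converges there.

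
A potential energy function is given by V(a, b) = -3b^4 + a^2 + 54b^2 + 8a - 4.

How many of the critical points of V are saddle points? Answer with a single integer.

V separates as a function of a plus a function of b, so ∇V=0 decouples.
∂V/∂a = 2(a + 4) = 0 at a ∈ {-4}; ∂V/∂b = -12b(b - 3)(b + 3) = 0 at b ∈ {-3, 0, 3}.
The Hessian is diagonal: diag(V_aa, V_bb). Second derivatives: V_aa(-4)=2; V_bb(-3)=-216, V_bb(0)=108, V_bb(3)=-216.
Saddle points occur where the two diagonal entries have opposite signs: (-4, -3), (-4, 3). Count: 2.

2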